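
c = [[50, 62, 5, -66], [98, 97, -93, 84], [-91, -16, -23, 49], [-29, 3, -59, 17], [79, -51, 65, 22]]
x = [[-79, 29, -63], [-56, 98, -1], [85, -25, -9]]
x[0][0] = -79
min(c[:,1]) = -51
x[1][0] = -56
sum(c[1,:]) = 186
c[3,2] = -59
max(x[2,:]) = 85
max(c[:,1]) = 97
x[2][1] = -25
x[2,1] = -25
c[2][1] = -16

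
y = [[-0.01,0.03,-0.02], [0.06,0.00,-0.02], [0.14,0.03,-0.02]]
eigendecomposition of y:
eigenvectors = [[0.10+0.24j, (0.1-0.24j), (0.25+0j)], [0.27+0.28j, 0.27-0.28j, (-0.7+0j)], [0.88+0.00j, (0.88-0j), -0.67+0.00j]]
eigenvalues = [(0.01+0.05j), (0.01-0.05j), (-0.04+0j)]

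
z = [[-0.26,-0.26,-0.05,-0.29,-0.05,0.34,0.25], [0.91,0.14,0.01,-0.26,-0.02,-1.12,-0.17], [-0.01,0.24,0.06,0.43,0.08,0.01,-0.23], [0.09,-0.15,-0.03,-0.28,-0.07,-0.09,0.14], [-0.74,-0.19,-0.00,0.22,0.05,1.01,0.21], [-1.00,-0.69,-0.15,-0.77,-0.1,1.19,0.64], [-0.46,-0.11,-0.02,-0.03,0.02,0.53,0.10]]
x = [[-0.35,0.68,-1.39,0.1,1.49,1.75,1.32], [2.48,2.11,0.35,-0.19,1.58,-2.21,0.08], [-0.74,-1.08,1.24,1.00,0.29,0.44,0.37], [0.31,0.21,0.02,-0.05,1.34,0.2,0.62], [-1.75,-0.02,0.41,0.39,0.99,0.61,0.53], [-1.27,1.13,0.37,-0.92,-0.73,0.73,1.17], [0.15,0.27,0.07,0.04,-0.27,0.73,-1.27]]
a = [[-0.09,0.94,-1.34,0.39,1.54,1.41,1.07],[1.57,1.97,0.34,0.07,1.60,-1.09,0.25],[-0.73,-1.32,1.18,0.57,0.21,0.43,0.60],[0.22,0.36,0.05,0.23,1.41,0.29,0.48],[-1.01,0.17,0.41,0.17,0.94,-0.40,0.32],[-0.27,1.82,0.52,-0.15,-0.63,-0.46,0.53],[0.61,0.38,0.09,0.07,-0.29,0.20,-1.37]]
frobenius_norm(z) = 3.03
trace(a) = 2.40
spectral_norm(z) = 2.79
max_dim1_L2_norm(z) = 1.98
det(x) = 42.91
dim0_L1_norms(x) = [7.05, 5.5, 3.85, 2.69, 6.69, 6.67, 5.36]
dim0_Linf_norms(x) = [2.48, 2.11, 1.39, 1.0, 1.58, 2.21, 1.32]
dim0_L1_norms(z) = [3.47, 1.78, 0.32, 2.28, 0.39, 4.29, 1.74]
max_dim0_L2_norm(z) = 2.02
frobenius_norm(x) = 6.96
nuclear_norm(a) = 13.21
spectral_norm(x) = 4.73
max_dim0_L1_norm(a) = 6.96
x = a + z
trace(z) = 1.00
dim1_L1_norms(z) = [1.5, 2.63, 1.06, 0.85, 2.42, 4.54, 1.27]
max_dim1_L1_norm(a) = 6.89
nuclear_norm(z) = 4.16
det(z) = 0.00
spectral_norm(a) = 3.93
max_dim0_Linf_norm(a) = 1.97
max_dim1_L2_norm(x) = 4.26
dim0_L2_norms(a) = [2.13, 3.18, 1.94, 0.77, 2.89, 1.96, 2.01]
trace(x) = 3.40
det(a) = 6.97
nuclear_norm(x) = 15.50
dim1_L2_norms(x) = [3.09, 4.26, 2.16, 1.54, 2.24, 2.51, 1.52]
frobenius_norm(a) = 5.94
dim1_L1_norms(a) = [6.78, 6.89, 5.04, 3.04, 3.42, 4.38, 3.01]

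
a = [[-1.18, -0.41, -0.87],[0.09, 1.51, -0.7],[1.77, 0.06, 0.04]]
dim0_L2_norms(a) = [2.13, 1.57, 1.12]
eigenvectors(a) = [[(-0.29+0.51j), -0.29-0.51j, 0.12+0.00j], [(0.22+0.1j), 0.22-0.10j, (-0.99+0j)], [(0.78+0j), (0.78-0j), 0.10+0.00j]]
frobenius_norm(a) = 2.87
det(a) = 2.71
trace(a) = 0.37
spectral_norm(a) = 2.22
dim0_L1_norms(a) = [3.04, 1.98, 1.61]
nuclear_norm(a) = 4.62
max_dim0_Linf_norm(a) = 1.77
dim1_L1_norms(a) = [2.46, 2.3, 1.87]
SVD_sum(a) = [[-1.34, -0.30, -0.32],[0.24, 0.05, 0.06],[1.62, 0.36, 0.38]] + [[-0.01, 0.13, -0.07], [-0.14, 1.45, -0.77], [0.01, -0.10, 0.06]] + [[0.17, -0.24, -0.48], [-0.01, 0.01, 0.01], [0.14, -0.20, -0.40]]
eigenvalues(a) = [(-0.6+1.17j), (-0.6-1.17j), (1.57+0j)]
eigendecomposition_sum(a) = [[-0.61+0.41j, -0.12+0.02j, (-0.47-0.27j)], [(0.19+0.23j), 0.01+0.05j, (-0.09+0.2j)], [0.87+0.43j, 0.10+0.12j, -0.01+0.71j]] + [[-0.61-0.41j,(-0.12-0.02j),(-0.47+0.27j)],[(0.19-0.23j),0.01-0.05j,-0.09-0.20j],[0.87-0.43j,0.10-0.12j,-0.01-0.71j]] + [[(0.03+0j), -0.18+0.00j, 0.06-0.00j], [-0.28-0.00j, 1.48-0.00j, (-0.52+0j)], [(0.03+0j), -0.15+0.00j, (0.05-0j)]]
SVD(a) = [[-0.63, -0.09, 0.77], [0.11, -0.99, -0.02], [0.77, 0.07, 0.64]] @ diag([2.2231430531624623, 1.658805623219857, 0.7346420009430915]) @ [[0.95, 0.21, 0.23],  [0.09, -0.88, 0.47],  [0.30, -0.43, -0.85]]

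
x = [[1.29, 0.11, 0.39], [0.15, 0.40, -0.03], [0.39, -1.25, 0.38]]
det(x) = 0.01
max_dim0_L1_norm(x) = 1.83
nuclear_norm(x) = 2.77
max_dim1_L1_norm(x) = 2.02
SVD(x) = [[-0.67, -0.72, -0.20],[0.08, -0.33, 0.94],[-0.74, 0.61, 0.28]] @ diag([1.5401174057410185, 1.2242253152834348, 0.003279321992088084]) @ [[-0.74, 0.58, -0.35], [-0.61, -0.79, -0.03], [-0.3, 0.19, 0.94]]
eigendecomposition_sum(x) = [[1.35, -0.53, 0.54],  [0.2, -0.08, 0.08],  [0.28, -0.11, 0.11]] + [[0.0, -0.00, -0.00],[-0.0, 0.00, 0.0],[-0.0, 0.01, 0.0]] + [[-0.06, 0.65, -0.15],[-0.05, 0.48, -0.11],[0.11, -1.15, 0.27]]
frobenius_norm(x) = 1.97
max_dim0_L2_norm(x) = 1.36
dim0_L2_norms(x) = [1.36, 1.32, 0.55]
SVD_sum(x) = [[0.76, -0.59, 0.36], [-0.10, 0.08, -0.05], [0.84, -0.66, 0.40]] + [[0.53, 0.7, 0.03], [0.25, 0.32, 0.01], [-0.45, -0.59, -0.02]] + [[0.0, -0.00, -0.0], [-0.00, 0.0, 0.0], [-0.0, 0.00, 0.00]]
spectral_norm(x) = 1.54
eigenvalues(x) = [1.39, 0.01, 0.68]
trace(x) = 2.07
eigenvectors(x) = [[-0.97, -0.30, -0.46], [-0.14, 0.19, -0.34], [-0.20, 0.94, 0.82]]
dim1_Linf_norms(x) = [1.29, 0.4, 1.25]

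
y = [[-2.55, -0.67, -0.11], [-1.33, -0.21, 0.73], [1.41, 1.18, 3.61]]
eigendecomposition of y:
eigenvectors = [[-0.83, -0.24, -0.04], [-0.48, 0.95, 0.19], [0.27, -0.21, 0.98]]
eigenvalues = [-2.9, -0.03, 3.79]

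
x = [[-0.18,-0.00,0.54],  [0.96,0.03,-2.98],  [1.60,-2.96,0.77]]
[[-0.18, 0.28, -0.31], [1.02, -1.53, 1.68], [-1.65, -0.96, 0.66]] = x @ [[0.51,0.77,0.05],[0.79,0.94,-0.34],[-0.17,0.77,-0.55]]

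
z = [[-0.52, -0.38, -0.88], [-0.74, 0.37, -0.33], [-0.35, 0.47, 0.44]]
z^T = [[-0.52, -0.74, -0.35], [-0.38, 0.37, 0.47], [-0.88, -0.33, 0.44]]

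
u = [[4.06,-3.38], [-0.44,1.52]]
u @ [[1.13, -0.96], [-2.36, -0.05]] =[[12.56, -3.73], [-4.08, 0.35]]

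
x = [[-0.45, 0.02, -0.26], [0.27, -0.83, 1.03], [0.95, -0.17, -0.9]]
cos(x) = [[1.0, -0.0, -0.18],  [-0.2, 0.73, 0.86],  [0.65, -0.15, 0.77]]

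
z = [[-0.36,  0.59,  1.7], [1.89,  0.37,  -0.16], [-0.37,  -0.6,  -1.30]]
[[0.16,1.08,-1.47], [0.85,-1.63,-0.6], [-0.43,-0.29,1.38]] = z @ [[0.25, -0.89, -0.38], [0.95, 0.3, -0.08], [-0.18, 0.34, -0.92]]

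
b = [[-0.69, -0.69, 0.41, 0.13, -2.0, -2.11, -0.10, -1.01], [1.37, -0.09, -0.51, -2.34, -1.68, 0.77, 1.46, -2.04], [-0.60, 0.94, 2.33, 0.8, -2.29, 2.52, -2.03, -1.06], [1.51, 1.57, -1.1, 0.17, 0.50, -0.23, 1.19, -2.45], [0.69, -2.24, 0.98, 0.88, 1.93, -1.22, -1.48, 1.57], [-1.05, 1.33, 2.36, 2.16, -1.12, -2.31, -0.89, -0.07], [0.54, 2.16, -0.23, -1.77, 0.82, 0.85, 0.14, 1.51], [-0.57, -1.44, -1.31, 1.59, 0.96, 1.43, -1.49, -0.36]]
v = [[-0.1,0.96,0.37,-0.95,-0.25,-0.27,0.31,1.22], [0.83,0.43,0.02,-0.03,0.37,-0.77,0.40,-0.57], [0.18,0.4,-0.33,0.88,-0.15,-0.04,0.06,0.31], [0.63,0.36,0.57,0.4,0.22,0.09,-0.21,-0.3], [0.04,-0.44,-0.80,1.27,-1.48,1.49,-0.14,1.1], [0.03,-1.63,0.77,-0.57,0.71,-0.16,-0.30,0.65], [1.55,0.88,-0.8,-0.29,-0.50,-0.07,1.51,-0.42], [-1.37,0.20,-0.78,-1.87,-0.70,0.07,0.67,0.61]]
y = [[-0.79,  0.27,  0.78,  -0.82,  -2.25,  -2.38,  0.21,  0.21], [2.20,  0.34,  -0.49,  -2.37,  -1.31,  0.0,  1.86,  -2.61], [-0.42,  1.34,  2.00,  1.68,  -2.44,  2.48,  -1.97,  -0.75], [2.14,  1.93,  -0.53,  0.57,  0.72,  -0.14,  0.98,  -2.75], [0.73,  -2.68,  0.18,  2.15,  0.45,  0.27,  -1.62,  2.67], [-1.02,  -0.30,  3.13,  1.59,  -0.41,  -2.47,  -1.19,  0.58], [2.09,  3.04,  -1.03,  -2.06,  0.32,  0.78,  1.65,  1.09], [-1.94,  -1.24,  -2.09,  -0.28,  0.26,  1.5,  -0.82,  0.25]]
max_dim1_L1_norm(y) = 13.08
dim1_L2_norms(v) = [1.92, 1.45, 1.1, 1.1, 2.84, 2.15, 2.57, 2.71]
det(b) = 108.22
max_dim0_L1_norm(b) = 11.44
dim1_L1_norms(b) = [7.14, 10.26, 12.57, 8.72, 10.99, 11.29, 8.02, 9.15]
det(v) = -0.01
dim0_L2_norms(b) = [2.68, 4.17, 3.92, 4.15, 4.35, 4.59, 3.59, 4.15]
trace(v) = 0.88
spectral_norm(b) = 6.40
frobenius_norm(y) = 12.61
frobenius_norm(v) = 5.90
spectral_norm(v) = 3.18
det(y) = -2909.74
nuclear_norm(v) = 13.39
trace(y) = 2.00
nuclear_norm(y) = 30.41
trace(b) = 1.12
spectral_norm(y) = 8.15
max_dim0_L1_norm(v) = 6.26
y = b + v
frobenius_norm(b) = 11.28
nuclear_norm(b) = 27.05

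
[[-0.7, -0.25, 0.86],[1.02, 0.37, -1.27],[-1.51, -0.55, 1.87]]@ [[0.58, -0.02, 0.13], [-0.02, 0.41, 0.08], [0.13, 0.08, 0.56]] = [[-0.29, -0.02, 0.37], [0.42, 0.03, -0.55], [-0.62, -0.05, 0.81]]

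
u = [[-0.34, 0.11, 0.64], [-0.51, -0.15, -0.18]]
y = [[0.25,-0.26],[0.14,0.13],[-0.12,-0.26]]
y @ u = [[0.05, 0.07, 0.21], [-0.11, -0.0, 0.07], [0.17, 0.03, -0.03]]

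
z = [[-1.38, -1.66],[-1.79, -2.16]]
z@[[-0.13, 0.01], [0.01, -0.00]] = [[0.16, -0.01], [0.21, -0.02]]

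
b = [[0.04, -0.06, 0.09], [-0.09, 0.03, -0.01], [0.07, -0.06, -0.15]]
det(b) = 0.00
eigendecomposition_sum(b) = [[0.07,-0.06,0.02],[-0.07,0.05,-0.02],[0.03,-0.02,0.01]] + [[-0.01, -0.02, -0.01],[-0.02, -0.03, -0.01],[0.00, 0.0, 0.0]] + [[-0.02, 0.02, 0.08], [-0.01, 0.01, 0.03], [0.04, -0.04, -0.16]]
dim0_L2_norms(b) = [0.12, 0.09, 0.18]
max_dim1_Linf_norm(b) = 0.15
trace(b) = -0.08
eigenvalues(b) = [0.13, -0.04, -0.17]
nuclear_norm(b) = 0.36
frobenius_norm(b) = 0.23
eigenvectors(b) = [[-0.70, 0.62, -0.42], [0.64, 0.78, -0.14], [-0.31, -0.03, 0.9]]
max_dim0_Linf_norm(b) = 0.15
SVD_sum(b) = [[-0.02, 0.01, 0.04],[-0.01, 0.01, 0.03],[0.07, -0.04, -0.16]] + [[0.07, -0.05, 0.05],[-0.06, 0.04, -0.04],[0.01, -0.01, 0.01]] + [[-0.01, -0.02, -0.00], [-0.02, -0.02, -0.00], [-0.01, -0.01, -0.0]]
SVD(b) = [[0.27, 0.77, -0.58], [0.18, -0.64, -0.75], [-0.95, 0.09, -0.31]] @ diag([0.18510009993291113, 0.13289932381316902, 0.03841513679304986]) @ [[-0.39, 0.25, 0.89], [0.71, -0.53, 0.46], [0.59, 0.81, 0.03]]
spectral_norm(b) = 0.19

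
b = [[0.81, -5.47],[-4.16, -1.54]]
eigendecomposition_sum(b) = [[2.82,  -2.53], [-1.93,  1.73]] + [[-2.01, -2.94], [-2.23, -3.27]]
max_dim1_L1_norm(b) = 6.28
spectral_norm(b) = 5.71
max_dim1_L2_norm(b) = 5.53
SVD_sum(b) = [[-0.71, -5.26], [-0.28, -2.07]] + [[1.52, -0.21], [-3.88, 0.53]]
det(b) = -24.00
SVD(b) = [[0.93, 0.37], [0.37, -0.93]] @ diag([5.706127293178001, 4.206460663556606]) @ [[-0.13, -0.99], [0.99, -0.13]]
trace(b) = -0.73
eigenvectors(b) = [[0.83, 0.67],[-0.56, 0.74]]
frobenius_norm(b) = 7.09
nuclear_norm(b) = 9.91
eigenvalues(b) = [4.55, -5.28]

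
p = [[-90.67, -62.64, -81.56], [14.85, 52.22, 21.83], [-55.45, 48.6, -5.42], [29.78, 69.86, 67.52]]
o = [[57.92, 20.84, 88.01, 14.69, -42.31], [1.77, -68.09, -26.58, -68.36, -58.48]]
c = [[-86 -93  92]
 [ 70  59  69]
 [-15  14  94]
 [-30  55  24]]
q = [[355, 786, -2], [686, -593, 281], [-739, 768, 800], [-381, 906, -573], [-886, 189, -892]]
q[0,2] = -2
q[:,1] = [786, -593, 768, 906, 189]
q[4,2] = -892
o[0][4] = -42.31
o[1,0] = 1.77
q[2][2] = 800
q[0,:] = [355, 786, -2]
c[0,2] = 92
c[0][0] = -86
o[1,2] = -26.58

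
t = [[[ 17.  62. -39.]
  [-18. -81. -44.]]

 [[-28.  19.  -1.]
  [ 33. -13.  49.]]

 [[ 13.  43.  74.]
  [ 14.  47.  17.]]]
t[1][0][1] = 19.0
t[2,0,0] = 13.0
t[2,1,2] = 17.0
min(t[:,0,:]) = -39.0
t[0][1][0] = -18.0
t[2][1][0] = 14.0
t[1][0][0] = -28.0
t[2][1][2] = 17.0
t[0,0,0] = 17.0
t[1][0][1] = 19.0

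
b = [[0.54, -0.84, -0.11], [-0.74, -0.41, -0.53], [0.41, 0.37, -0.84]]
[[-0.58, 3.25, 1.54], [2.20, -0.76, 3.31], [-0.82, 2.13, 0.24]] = b @[[-2.26, 3.15, -1.53], [-0.71, -1.62, -2.54], [-0.44, -1.71, -2.15]]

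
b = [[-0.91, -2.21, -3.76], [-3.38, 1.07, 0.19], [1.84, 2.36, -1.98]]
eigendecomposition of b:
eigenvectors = [[-0.08-0.61j, (-0.08+0.61j), (-0.56+0j)], [(0.25-0.36j), 0.25+0.36j, (0.81+0j)], [(-0.66+0j), -0.66-0.00j, 0.17+0.00j]]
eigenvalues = [(-2.62+2.97j), (-2.62-2.97j), (3.43+0j)]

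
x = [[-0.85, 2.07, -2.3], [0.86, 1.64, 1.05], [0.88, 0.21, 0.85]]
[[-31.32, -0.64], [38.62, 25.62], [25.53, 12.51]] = x@[[12.32, 7.00], [7.16, 8.52], [15.51, 5.36]]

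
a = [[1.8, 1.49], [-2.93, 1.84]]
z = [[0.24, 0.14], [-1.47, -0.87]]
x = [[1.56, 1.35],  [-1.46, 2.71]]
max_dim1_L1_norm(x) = 4.17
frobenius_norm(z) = 1.73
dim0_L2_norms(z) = [1.49, 0.88]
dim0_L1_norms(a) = [4.73, 3.33]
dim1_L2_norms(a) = [2.34, 3.46]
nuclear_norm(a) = 5.73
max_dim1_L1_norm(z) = 2.34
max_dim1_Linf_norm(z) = 1.47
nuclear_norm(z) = 1.73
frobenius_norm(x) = 3.71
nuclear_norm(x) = 5.11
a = x + z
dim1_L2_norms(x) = [2.06, 3.08]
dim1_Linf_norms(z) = [0.24, 1.47]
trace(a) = 3.64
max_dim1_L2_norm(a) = 3.46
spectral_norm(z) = 1.73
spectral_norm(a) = 3.58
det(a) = 7.68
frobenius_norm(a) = 4.17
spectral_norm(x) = 3.13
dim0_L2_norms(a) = [3.44, 2.37]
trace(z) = -0.63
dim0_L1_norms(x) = [3.02, 4.06]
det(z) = -0.00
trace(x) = 4.27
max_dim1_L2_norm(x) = 3.08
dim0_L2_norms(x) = [2.14, 3.03]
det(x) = 6.20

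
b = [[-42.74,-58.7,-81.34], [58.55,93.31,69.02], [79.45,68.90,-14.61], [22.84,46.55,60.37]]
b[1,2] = 69.02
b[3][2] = 60.37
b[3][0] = 22.84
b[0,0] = -42.74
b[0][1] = -58.7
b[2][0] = 79.45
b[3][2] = 60.37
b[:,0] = [-42.74, 58.55, 79.45, 22.84]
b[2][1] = 68.9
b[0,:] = [-42.74, -58.7, -81.34]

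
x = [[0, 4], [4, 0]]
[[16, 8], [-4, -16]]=x@[[-1, -4], [4, 2]]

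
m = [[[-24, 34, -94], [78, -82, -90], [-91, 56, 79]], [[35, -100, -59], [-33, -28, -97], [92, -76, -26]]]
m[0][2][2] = 79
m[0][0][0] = -24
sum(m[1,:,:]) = -292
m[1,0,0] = 35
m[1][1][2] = -97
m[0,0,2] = -94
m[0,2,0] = -91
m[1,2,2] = -26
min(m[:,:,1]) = -100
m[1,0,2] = -59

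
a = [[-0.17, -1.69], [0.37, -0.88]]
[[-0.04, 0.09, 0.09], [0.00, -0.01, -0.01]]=a@[[0.05,  -0.13,  -0.13], [0.02,  -0.04,  -0.04]]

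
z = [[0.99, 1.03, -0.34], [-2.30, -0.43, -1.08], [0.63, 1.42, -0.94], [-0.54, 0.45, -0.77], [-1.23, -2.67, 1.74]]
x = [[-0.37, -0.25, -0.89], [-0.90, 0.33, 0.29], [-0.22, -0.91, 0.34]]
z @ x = [[-1.22, 0.40, -0.70], [1.48, 1.42, 1.56], [-1.30, 1.17, -0.47], [-0.04, 0.98, 0.35], [2.48, -2.16, 0.91]]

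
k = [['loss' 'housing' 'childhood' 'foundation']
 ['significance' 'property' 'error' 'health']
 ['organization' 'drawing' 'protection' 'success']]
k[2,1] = 'drawing'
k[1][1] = 'property'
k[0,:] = ['loss', 'housing', 'childhood', 'foundation']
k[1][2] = 'error'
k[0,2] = 'childhood'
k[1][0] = 'significance'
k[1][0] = 'significance'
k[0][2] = 'childhood'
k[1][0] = 'significance'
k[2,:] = ['organization', 'drawing', 'protection', 'success']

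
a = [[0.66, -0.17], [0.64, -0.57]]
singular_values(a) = [1.07, 0.25]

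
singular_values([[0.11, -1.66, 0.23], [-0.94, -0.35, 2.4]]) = [2.65, 1.6]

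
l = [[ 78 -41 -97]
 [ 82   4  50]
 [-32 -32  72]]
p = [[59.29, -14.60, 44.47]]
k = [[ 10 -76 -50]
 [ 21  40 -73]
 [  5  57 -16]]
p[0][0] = 59.29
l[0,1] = -41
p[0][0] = 59.29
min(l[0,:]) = -97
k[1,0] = 21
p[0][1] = -14.6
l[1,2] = 50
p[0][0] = 59.29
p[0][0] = 59.29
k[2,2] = -16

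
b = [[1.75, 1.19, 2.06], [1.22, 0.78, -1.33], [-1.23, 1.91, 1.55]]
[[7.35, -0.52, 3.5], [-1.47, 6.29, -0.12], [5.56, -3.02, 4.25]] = b @ [[0.52, 1.60, -0.05], [1.33, 1.42, 1.46], [2.36, -2.43, 0.90]]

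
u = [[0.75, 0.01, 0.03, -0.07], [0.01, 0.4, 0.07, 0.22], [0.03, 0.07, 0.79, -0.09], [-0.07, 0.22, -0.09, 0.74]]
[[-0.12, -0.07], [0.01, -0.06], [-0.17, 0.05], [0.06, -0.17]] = u @ [[-0.15,-0.12], [0.04,-0.03], [-0.21,0.05], [0.03,-0.22]]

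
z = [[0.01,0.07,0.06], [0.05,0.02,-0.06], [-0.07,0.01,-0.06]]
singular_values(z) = [0.11, 0.08, 0.07]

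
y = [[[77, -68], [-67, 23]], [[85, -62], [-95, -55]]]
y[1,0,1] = -62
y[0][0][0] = 77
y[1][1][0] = -95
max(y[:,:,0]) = 85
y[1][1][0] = -95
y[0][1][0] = -67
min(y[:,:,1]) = -68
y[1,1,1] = -55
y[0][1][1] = 23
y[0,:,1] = [-68, 23]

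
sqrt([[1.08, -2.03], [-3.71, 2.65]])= [[(0.79+0.63j), -0.77+0.35j], [(-1.41+0.65j), 1.38+0.36j]]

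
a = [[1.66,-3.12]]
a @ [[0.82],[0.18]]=[[0.8]]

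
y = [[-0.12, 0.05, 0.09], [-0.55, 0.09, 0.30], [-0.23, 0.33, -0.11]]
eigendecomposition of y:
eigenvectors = [[(0.32-0.17j), (0.32+0.17j), (-0.14+0j)], [(0.68+0j), 0.68-0.00j, -0.66+0.00j], [0.63-0.10j, (0.63+0.1j), (0.74+0j)]]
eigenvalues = [(0.11+0.1j), (0.11-0.1j), (-0.36+0j)]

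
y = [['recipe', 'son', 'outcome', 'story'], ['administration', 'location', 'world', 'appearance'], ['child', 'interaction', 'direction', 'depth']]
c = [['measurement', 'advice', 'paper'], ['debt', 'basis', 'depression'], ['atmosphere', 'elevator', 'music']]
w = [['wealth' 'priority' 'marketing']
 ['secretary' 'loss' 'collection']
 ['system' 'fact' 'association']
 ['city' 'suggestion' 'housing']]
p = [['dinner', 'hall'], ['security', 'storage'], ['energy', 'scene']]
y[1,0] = 'administration'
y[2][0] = 'child'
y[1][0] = 'administration'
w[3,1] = 'suggestion'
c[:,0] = ['measurement', 'debt', 'atmosphere']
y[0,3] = 'story'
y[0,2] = 'outcome'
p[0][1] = 'hall'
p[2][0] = 'energy'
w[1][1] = 'loss'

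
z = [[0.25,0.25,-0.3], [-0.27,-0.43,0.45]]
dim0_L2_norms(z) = [0.37, 0.5, 0.54]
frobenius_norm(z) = 0.82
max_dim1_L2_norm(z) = 0.68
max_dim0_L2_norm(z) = 0.54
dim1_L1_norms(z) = [0.8, 1.15]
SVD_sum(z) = [[0.2, 0.28, -0.30],[-0.30, -0.41, 0.45]] + [[0.05, -0.03, 0.0], [0.03, -0.02, 0.00]]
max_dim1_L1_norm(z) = 1.15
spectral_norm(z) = 0.82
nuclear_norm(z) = 0.88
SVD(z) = [[-0.56, 0.83], [0.83, 0.56]] @ diag([0.8191649388128583, 0.06533607747428972]) @ [[-0.44, -0.61, 0.66], [0.84, -0.54, 0.07]]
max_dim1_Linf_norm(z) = 0.45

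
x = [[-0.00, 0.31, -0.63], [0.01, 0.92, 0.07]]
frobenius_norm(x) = 1.16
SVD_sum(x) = [[0.00, 0.43, -0.10], [0.01, 0.86, -0.20]] + [[-0.0, -0.12, -0.53], [0.0, 0.06, 0.27]]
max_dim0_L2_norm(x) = 0.97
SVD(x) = [[-0.45, -0.89], [-0.89, 0.45]] @ diag([0.9862062729991845, 0.6097517421845204]) @ [[-0.01, -0.97, 0.22],[0.01, 0.22, 0.97]]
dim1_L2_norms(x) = [0.7, 0.92]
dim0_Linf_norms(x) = [0.01, 0.92, 0.63]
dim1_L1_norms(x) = [0.94, 1.0]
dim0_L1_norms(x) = [0.01, 1.23, 0.7]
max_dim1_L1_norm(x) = 1.0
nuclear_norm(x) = 1.60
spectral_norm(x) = 0.99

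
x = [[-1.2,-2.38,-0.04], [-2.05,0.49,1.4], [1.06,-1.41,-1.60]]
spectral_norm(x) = 3.35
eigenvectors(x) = [[-0.83, -0.59, 0.52],[-0.55, 0.62, -0.1],[0.08, -0.52, 0.85]]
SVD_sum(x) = [[0.31, -0.26, -0.32], [-1.39, 1.18, 1.47], [1.39, -1.19, -1.47]] + [[-1.56, -2.09, 0.21], [-0.56, -0.75, 0.08], [-0.22, -0.29, 0.03]] + [[0.05, -0.03, 0.07],  [-0.1, 0.06, -0.14],  [-0.11, 0.07, -0.16]]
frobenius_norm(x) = 4.38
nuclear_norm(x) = 6.45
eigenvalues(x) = [-2.79, 1.26, -0.78]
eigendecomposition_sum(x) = [[-2.02, -0.99, 1.10], [-1.35, -0.66, 0.74], [0.20, 0.10, -0.11]] + [[0.64, -1.03, -0.51],[-0.67, 1.08, 0.54],[0.56, -0.91, -0.45]] + [[0.18,  -0.36,  -0.63], [-0.04,  0.07,  0.13], [0.29,  -0.60,  -1.04]]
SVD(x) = [[0.15, 0.93, -0.33], [-0.70, 0.34, 0.63], [0.70, 0.13, 0.7]] @ diag([3.352787520481363, 2.802382893518094, 0.29285826029256457]) @ [[0.59, -0.51, -0.63], [-0.6, -0.80, 0.08], [-0.54, 0.33, -0.77]]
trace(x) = -2.31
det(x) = 2.75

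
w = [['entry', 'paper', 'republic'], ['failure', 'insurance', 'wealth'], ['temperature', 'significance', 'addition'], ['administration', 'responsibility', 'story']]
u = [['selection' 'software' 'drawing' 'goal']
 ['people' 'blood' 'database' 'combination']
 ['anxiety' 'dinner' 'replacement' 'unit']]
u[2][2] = 'replacement'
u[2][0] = 'anxiety'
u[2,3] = 'unit'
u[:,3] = ['goal', 'combination', 'unit']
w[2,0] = 'temperature'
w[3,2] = 'story'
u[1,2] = 'database'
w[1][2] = 'wealth'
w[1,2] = 'wealth'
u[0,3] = 'goal'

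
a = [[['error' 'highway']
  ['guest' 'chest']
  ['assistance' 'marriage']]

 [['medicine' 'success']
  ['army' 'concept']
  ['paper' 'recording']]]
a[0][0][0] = 'error'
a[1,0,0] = 'medicine'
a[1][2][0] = 'paper'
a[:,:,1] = [['highway', 'chest', 'marriage'], ['success', 'concept', 'recording']]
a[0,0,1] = 'highway'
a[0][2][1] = 'marriage'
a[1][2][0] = 'paper'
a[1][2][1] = 'recording'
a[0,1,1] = 'chest'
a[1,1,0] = 'army'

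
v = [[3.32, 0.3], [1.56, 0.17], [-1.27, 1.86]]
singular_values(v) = [3.9, 1.86]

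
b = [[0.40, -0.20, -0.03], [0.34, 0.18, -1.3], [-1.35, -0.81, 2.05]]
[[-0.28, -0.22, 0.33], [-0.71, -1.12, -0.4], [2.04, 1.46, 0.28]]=b@[[-0.88, -0.11, 0.67], [-0.39, 0.73, -0.37], [0.26, 0.93, 0.43]]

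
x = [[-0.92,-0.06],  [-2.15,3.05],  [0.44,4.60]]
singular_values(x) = [5.59, 2.21]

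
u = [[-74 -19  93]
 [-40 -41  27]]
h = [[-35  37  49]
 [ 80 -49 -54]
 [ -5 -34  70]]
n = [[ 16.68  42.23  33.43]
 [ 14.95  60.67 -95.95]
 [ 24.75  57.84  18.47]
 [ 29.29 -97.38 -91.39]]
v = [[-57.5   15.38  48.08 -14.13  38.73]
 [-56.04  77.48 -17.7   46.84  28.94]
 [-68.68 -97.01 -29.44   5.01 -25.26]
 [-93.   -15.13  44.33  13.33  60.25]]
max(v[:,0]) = -56.04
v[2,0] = -68.68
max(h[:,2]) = 70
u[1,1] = -41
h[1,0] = 80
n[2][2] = 18.47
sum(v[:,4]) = 102.66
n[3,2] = -91.39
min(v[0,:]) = -57.5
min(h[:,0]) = -35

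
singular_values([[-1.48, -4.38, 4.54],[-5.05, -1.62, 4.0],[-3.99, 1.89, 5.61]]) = [10.49, 4.79, 2.03]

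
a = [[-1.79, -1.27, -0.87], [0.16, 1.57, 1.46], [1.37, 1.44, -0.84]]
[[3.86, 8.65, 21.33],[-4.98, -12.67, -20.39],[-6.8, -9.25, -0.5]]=a @ [[0.33, 0.85, -5.00], [-4.33, -7.59, -2.1], [1.21, -0.61, -11.16]]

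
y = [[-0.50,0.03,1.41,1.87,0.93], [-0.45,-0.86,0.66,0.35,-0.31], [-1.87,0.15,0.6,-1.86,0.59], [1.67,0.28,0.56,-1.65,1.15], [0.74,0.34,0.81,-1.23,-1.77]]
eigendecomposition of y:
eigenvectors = [[(0.01+0.52j), (0.01-0.52j), (-0.36+0.25j), -0.36-0.25j, (-0.11+0j)], [-0.14+0.08j, -0.14-0.08j, (0.03+0.19j), 0.03-0.19j, (0.98+0j)], [-0.73+0.00j, -0.73-0.00j, -0.26-0.12j, (-0.26+0.12j), (-0.14+0j)], [(0.05+0.35j), 0.05-0.35j, 0.12-0.33j, (0.12+0.33j), 0.09+0.00j], [-0.16+0.12j, -0.16-0.12j, (0.75+0j), (0.75-0j), 0.04+0.00j]]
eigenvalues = [(0.93+2.12j), (0.93-2.12j), (-2.58+0.74j), (-2.58-0.74j), (-0.88+0j)]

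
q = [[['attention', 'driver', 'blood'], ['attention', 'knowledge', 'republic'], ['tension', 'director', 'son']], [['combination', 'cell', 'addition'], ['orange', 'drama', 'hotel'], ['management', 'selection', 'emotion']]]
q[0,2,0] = 'tension'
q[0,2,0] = 'tension'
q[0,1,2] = 'republic'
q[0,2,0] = 'tension'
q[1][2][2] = 'emotion'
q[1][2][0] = 'management'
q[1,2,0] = 'management'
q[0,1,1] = 'knowledge'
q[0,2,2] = 'son'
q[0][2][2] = 'son'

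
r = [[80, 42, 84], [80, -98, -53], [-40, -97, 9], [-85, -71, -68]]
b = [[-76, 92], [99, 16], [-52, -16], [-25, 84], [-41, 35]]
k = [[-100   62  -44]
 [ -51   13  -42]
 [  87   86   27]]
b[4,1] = 35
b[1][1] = 16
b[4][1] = 35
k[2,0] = 87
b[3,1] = 84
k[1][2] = -42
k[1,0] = -51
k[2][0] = 87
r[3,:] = [-85, -71, -68]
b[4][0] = -41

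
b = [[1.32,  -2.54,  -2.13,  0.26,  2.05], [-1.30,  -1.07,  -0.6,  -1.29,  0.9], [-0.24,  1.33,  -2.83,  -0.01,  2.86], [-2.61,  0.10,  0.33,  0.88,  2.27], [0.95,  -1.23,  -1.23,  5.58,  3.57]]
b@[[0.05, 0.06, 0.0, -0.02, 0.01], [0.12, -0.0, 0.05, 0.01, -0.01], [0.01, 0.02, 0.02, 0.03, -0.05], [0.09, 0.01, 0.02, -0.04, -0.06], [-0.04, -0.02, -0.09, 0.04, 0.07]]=[[-0.32, -0.0, -0.35, -0.04, 0.27], [-0.35, -0.12, -0.17, 0.08, 0.17], [0.00, -0.13, -0.25, 0.05, 0.33], [-0.13, -0.19, -0.18, 0.12, 0.06], [0.25, 0.02, -0.3, -0.15, -0.0]]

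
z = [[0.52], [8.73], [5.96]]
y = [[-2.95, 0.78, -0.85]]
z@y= [[-1.53,0.41,-0.44],[-25.75,6.81,-7.42],[-17.58,4.65,-5.07]]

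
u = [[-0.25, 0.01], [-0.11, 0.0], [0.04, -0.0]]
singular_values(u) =[0.28, 0.0]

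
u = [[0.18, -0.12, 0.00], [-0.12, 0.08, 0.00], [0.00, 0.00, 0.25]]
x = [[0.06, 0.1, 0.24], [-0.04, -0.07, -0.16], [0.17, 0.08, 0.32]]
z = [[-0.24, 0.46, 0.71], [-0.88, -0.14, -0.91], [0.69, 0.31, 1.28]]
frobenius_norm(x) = 0.49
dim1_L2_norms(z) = [0.88, 1.27, 1.49]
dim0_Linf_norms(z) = [0.88, 0.46, 1.28]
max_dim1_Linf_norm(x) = 0.32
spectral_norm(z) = 2.01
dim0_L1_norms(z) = [1.81, 0.91, 2.9]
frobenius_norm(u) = 0.36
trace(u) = 0.51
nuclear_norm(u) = 0.51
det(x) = 0.00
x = u @ z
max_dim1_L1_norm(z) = 2.28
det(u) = 0.00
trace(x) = 0.31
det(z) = 0.08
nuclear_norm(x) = 0.56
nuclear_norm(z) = 2.81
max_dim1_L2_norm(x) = 0.37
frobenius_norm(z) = 2.15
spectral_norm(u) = 0.26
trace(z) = 0.90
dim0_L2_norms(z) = [1.14, 0.57, 1.72]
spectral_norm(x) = 0.49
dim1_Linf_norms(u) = [0.18, 0.12, 0.25]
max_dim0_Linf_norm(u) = 0.25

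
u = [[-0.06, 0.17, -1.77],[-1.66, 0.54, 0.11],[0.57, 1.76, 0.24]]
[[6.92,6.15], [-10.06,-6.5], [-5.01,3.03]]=u @ [[4.56, 3.98], [-3.72, 0.91], [-4.42, -3.52]]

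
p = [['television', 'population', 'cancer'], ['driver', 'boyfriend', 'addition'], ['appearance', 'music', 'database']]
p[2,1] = 'music'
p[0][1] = 'population'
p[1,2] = 'addition'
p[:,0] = ['television', 'driver', 'appearance']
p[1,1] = 'boyfriend'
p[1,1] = 'boyfriend'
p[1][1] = 'boyfriend'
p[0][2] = 'cancer'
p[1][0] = 'driver'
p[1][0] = 'driver'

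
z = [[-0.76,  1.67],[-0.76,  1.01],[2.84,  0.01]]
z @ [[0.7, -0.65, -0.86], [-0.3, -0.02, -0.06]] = [[-1.03,0.46,0.55], [-0.83,0.47,0.59], [1.98,-1.85,-2.44]]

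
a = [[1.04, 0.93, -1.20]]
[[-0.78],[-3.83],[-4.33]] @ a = [[-0.81, -0.73, 0.94], [-3.98, -3.56, 4.60], [-4.50, -4.03, 5.2]]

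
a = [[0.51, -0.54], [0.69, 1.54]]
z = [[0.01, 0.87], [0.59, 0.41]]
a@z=[[-0.31, 0.22], [0.92, 1.23]]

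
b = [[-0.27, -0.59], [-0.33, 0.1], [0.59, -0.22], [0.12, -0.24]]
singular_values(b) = [0.75, 0.67]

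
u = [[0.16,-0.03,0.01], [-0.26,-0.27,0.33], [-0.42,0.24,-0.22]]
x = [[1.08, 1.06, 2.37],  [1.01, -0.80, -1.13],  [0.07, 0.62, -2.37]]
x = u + [[0.92,1.09,2.36],[1.27,-0.53,-1.46],[0.49,0.38,-2.15]]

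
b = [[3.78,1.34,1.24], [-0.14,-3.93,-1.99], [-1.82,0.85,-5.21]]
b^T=[[3.78, -0.14, -1.82],[1.34, -3.93, 0.85],[1.24, -1.99, -5.21]]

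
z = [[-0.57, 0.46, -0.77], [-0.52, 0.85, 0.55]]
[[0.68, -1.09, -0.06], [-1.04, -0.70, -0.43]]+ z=[[0.11, -0.63, -0.83], [-1.56, 0.15, 0.12]]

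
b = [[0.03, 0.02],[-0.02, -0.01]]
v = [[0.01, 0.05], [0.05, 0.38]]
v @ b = [[-0.00,-0.00], [-0.01,-0.00]]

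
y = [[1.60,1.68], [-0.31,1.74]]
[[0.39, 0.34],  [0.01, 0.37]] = y @ [[0.2, -0.01], [0.04, 0.21]]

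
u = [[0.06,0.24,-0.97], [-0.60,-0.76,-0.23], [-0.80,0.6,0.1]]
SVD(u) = [[-0.11, 0.94, -0.34], [0.02, 0.34, 0.94], [0.99, 0.09, -0.06]] @ diag([1.0050545567894518, 1.0018519825401917, 0.9943630840679106]) @ [[-0.81,0.55,0.20],[-0.22,0.02,-0.97],[-0.54,-0.84,0.1]]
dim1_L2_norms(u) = [1.0, 1.0, 1.0]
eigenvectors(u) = [[0.69+0.00j, 0.08-0.51j, 0.08+0.51j], [(-0.14+0j), (0.7+0j), (0.7-0j)], [(-0.71+0j), -0.07-0.50j, -0.07+0.50j]]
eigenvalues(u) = [(1+0j), (-0.8+0.6j), (-0.8-0.6j)]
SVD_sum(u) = [[0.09, -0.06, -0.02],  [-0.02, 0.01, 0.0],  [-0.81, 0.55, 0.20]] + [[-0.21, 0.02, -0.91],[-0.08, 0.01, -0.33],[-0.02, 0.00, -0.09]] + [[0.18, 0.28, -0.03],[-0.50, -0.78, 0.10],[0.03, 0.05, -0.01]]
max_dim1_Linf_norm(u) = 0.97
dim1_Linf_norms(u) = [0.97, 0.76, 0.8]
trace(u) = -0.60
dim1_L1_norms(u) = [1.27, 1.59, 1.5]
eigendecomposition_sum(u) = [[0.48-0.00j, -0.10+0.00j, (-0.49-0j)], [(-0.1+0j), (0.02-0j), 0.10+0.00j], [(-0.49+0j), (0.1-0j), 0.50+0.00j]] + [[-0.21+0.15j, (0.17+0.31j), -0.24+0.09j], [(-0.25-0.25j), (-0.39+0.29j), -0.17-0.31j], [(-0.15+0.2j), (0.25+0.25j), -0.20+0.15j]] + [[-0.21-0.15j, (0.17-0.31j), (-0.24-0.09j)], [-0.25+0.25j, (-0.39-0.29j), -0.17+0.31j], [(-0.15-0.2j), (0.25-0.25j), -0.20-0.15j]]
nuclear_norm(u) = 3.00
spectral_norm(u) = 1.01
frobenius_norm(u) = 1.73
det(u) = 1.00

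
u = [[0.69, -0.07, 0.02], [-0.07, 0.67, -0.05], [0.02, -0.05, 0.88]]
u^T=[[0.69, -0.07, 0.02], [-0.07, 0.67, -0.05], [0.02, -0.05, 0.88]]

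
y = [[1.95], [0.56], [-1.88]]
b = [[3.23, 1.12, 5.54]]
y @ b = [[6.30, 2.18, 10.8], [1.81, 0.63, 3.1], [-6.07, -2.11, -10.42]]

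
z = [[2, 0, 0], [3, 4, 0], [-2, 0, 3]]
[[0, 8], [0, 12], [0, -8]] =z @ [[0, 4], [0, 0], [0, 0]]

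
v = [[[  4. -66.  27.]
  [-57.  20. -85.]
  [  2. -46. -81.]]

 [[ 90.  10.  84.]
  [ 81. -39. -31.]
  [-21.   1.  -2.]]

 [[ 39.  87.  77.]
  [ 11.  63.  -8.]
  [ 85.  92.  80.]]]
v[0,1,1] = 20.0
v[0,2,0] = 2.0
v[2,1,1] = 63.0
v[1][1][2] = -31.0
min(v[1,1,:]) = -39.0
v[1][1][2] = -31.0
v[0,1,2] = -85.0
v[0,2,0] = 2.0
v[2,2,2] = 80.0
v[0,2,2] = -81.0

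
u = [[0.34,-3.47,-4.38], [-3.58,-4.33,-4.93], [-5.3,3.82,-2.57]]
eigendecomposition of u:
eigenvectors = [[(-0.78+0j), 0.42-0.07j, 0.42+0.07j], [(-0.04+0j), 0.84+0.00j, (0.84-0j)], [0.63+0.00j, -0.17-0.28j, -0.17+0.28j]]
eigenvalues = [(3.71+0j), (-5.14+1.93j), (-5.14-1.93j)]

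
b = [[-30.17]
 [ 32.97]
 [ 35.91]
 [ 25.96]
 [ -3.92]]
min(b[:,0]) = -30.17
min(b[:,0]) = -30.17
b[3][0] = 25.96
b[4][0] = -3.92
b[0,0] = -30.17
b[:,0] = [-30.17, 32.97, 35.91, 25.96, -3.92]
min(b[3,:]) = 25.96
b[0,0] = -30.17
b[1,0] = 32.97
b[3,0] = 25.96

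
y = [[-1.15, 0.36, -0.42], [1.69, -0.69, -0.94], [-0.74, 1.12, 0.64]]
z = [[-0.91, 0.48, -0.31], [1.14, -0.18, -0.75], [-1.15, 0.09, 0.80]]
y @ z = [[1.94,  -0.65,  -0.25], [-1.24,  0.85,  -0.76], [1.21,  -0.50,  -0.10]]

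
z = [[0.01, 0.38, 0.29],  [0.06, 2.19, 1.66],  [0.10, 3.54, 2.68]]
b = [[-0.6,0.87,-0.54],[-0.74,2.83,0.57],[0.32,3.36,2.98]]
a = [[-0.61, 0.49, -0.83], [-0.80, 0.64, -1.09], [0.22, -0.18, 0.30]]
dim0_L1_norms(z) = [0.17, 6.11, 4.63]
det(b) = -0.00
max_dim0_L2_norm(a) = 1.4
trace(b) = 5.21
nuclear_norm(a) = 1.93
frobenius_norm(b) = 5.53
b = a + z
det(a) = 0.00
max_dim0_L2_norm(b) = 4.48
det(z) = -0.00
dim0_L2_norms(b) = [1.0, 4.48, 3.08]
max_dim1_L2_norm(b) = 4.5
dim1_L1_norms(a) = [1.93, 2.53, 0.7]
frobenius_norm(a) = 1.93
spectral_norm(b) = 5.21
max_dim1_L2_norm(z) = 4.44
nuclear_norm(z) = 5.25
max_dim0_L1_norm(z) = 6.11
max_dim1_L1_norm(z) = 6.32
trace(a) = 0.33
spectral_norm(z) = 5.24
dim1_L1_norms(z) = [0.68, 3.91, 6.32]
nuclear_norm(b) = 7.06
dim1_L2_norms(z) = [0.48, 2.75, 4.44]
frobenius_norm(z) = 5.24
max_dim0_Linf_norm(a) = 1.09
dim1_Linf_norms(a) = [0.83, 1.09, 0.3]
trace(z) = 4.88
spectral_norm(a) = 1.93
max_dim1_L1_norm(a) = 2.53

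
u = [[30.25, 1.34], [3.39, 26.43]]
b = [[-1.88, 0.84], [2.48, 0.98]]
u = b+[[32.13, 0.50], [0.91, 25.45]]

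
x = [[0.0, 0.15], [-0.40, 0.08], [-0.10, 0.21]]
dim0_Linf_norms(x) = [0.4, 0.21]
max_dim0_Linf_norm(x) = 0.4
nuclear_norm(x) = 0.66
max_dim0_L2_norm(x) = 0.41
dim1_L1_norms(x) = [0.15, 0.48, 0.31]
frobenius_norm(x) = 0.49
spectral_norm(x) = 0.44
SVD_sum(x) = [[-0.06, 0.02], [-0.36, 0.16], [-0.16, 0.07]] + [[0.06, 0.13], [-0.04, -0.08], [0.06, 0.14]]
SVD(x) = [[0.14,-0.62], [0.91,0.39], [0.40,-0.68]] @ diag([0.43970653870152704, 0.22284110891647116]) @ [[-0.92, 0.40], [-0.40, -0.92]]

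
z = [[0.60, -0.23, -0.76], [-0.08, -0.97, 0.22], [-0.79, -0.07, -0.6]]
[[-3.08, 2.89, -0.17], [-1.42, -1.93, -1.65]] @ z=[[-1.94, -2.08, 3.08],[0.61, 2.31, 1.64]]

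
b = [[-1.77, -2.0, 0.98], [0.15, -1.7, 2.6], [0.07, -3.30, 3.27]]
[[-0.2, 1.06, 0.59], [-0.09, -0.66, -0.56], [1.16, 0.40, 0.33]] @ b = [[0.55, -3.35, 4.49], [0.02, 3.15, -3.64], [-1.97, -4.09, 3.26]]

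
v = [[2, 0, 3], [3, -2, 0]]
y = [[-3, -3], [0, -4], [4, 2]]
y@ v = [[-15, 6, -9], [-12, 8, 0], [14, -4, 12]]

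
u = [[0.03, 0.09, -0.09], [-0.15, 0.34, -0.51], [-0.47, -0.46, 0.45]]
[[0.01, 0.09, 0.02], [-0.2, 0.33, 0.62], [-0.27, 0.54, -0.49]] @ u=[[-0.02, 0.02, -0.04],[-0.35, -0.19, 0.13],[0.14, 0.38, -0.47]]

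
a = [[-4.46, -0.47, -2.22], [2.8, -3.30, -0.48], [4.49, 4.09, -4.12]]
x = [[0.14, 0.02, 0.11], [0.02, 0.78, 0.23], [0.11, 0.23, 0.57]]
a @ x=[[-0.88, -0.97, -1.86], [0.27, -2.63, -0.72], [0.26, 2.33, -0.91]]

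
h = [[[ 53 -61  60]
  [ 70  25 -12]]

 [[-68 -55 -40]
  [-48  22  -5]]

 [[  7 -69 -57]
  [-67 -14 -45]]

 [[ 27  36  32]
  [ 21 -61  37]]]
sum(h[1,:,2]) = -45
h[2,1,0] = -67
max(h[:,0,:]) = 60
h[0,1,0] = 70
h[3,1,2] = 37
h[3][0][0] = 27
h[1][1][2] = -5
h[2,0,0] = 7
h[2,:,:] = [[7, -69, -57], [-67, -14, -45]]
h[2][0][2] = -57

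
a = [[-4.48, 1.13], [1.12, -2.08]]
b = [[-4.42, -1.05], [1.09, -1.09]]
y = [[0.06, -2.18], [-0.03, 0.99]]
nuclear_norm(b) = 5.91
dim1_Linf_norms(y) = [2.18, 0.99]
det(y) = -0.01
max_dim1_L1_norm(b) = 5.47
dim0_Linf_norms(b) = [4.42, 1.09]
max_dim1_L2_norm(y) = 2.18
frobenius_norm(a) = 5.19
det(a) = 8.05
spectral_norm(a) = 4.92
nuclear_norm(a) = 6.56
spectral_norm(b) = 4.62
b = y + a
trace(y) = 1.05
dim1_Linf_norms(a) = [4.48, 2.08]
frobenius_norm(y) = 2.40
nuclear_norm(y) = 2.40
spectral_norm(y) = 2.40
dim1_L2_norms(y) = [2.18, 0.99]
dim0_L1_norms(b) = [5.51, 2.14]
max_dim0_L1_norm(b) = 5.51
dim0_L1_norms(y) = [0.09, 3.17]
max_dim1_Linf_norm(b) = 4.42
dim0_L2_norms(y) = [0.07, 2.39]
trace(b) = -5.51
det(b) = 5.96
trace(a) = -6.56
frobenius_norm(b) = 4.80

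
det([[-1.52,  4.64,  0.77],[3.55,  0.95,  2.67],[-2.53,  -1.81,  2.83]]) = -92.489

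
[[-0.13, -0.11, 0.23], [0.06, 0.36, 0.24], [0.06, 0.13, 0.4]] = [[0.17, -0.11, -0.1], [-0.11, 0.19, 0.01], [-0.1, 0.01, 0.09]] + [[-0.3, 0.0, 0.33],  [0.17, 0.17, 0.23],  [0.16, 0.12, 0.31]]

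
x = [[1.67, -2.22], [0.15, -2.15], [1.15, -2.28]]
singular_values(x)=[4.24, 0.97]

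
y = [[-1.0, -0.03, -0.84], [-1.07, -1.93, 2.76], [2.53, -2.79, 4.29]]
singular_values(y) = [6.41, 2.35, 0.42]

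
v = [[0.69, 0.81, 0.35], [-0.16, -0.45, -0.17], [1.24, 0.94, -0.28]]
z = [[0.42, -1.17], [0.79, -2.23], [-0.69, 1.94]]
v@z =[[0.69, -1.93], [-0.31, 0.86], [1.46, -4.09]]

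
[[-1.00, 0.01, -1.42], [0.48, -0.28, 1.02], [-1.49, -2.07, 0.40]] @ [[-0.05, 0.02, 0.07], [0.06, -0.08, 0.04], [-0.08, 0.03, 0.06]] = [[0.16, -0.06, -0.15], [-0.12, 0.06, 0.08], [-0.08, 0.15, -0.16]]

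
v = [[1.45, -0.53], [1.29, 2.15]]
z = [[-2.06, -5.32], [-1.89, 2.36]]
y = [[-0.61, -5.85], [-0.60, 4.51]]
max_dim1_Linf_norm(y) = 5.85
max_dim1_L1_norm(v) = 3.44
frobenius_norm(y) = 7.44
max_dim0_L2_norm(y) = 7.39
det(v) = 3.80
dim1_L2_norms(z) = [5.7, 3.02]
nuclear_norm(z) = 8.46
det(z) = -14.92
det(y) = -6.26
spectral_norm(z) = 5.95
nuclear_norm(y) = 8.24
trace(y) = 3.90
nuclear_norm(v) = 4.03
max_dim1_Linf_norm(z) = 5.32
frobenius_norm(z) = 6.46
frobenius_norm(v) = 2.94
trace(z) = 0.30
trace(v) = 3.60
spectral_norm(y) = 7.39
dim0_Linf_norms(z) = [2.06, 5.32]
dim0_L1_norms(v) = [2.74, 2.68]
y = v + z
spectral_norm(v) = 2.53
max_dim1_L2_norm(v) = 2.51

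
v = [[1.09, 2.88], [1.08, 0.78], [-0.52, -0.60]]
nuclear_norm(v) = 4.09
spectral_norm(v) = 3.37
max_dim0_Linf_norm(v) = 2.88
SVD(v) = [[-0.91, 0.4], [-0.35, -0.87], [0.23, 0.28]] @ diag([3.3720431557732917, 0.7190444740087315]) @ [[-0.44, -0.9], [-0.9, 0.44]]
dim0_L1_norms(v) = [2.69, 4.26]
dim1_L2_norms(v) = [3.08, 1.33, 0.79]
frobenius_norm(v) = 3.45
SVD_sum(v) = [[1.35,  2.75], [0.52,  1.06], [-0.34,  -0.69]] + [[-0.26, 0.13], [0.56, -0.28], [-0.18, 0.09]]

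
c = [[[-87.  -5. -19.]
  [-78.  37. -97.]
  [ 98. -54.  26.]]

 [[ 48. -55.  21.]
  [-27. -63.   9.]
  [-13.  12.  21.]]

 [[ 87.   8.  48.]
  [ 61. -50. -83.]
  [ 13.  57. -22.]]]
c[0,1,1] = 37.0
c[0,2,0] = 98.0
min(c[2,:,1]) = -50.0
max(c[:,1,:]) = 61.0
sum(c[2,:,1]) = 15.0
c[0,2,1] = -54.0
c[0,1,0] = -78.0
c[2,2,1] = 57.0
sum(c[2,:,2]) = -57.0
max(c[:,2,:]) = 98.0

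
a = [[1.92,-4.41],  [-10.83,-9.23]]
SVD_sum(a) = [[-1.15, -1.05], [-10.49, -9.60]] + [[3.07, -3.36], [-0.34, 0.37]]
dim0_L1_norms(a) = [12.75, 13.64]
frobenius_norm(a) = 15.02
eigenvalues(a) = [5.22, -12.53]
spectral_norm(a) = 14.31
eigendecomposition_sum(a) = [[4.25,  -1.3], [-3.19,  0.97]] + [[-2.33, -3.11], [-7.64, -10.2]]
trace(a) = -7.31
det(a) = -65.48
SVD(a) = [[0.11,0.99], [0.99,-0.11]] @ diag([14.306140132687112, 4.5771884933787925]) @ [[-0.74, -0.67], [0.67, -0.74]]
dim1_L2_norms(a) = [4.81, 14.23]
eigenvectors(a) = [[0.80, 0.29],[-0.6, 0.96]]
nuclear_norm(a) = 18.88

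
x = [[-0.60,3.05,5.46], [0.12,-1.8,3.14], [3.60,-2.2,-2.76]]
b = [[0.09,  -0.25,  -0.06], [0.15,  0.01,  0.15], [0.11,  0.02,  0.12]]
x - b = [[-0.69, 3.30, 5.52],  [-0.03, -1.81, 2.99],  [3.49, -2.22, -2.88]]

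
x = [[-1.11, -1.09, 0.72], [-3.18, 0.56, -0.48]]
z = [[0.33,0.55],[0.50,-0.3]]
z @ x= [[-2.12, -0.05, -0.03], [0.40, -0.71, 0.50]]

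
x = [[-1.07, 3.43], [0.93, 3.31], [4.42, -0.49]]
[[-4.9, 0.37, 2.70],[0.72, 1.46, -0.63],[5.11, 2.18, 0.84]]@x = [[17.52, -16.91], [-2.2, 7.61], [0.27, 24.33]]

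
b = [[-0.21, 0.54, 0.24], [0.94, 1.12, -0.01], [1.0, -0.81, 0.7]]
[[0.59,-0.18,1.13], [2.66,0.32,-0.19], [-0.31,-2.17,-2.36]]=b@ [[1.01, -0.28, -1.68], [1.53, 0.5, 1.24], [-0.12, -2.12, 0.46]]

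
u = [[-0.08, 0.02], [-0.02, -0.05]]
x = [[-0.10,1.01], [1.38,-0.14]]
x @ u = [[-0.01, -0.05],[-0.11, 0.03]]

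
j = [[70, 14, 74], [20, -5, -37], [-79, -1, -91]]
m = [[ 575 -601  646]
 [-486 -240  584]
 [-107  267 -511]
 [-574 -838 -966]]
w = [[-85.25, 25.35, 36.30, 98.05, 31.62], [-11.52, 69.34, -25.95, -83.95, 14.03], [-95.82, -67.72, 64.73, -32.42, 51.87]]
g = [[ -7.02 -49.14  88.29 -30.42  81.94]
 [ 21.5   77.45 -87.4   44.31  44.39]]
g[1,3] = 44.31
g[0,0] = -7.02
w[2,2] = 64.73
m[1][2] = 584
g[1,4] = 44.39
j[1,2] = -37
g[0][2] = 88.29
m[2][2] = -511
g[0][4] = 81.94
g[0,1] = -49.14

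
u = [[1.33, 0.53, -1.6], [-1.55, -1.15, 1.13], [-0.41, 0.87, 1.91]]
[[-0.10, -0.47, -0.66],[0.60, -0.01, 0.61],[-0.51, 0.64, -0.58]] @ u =[[0.87, -0.09, -1.63], [0.56, 0.86, 0.19], [-1.43, -1.51, 0.43]]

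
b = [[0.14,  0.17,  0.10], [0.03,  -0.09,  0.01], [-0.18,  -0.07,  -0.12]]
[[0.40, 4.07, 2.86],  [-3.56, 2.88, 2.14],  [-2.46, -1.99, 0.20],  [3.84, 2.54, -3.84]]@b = [[-0.34, -0.5, -0.26], [-0.8, -1.01, -0.58], [-0.44, -0.25, -0.29], [1.31, 0.69, 0.87]]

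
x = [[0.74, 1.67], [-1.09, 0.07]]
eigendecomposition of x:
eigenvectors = [[0.78+0.00j,(0.78-0j)],[(-0.16+0.61j),-0.16-0.61j]]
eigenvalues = [(0.4+1.31j), (0.4-1.31j)]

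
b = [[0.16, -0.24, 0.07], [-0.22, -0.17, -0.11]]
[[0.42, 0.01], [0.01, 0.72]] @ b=[[0.06, -0.1, 0.03], [-0.16, -0.12, -0.08]]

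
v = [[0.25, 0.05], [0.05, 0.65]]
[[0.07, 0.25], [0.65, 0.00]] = v@[[0.07, 1.0],  [1.00, -0.07]]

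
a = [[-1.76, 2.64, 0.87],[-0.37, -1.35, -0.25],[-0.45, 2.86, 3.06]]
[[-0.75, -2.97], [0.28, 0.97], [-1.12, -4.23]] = a @ [[0.05, 0.32], [-0.19, -0.68], [-0.18, -0.7]]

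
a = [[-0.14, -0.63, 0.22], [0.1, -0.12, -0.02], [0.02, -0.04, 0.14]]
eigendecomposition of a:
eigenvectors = [[(-0.92+0j), (-0.92-0j), (0.45+0j)],[(0.01+0.38j), (0.01-0.38j), (0.1+0j)],[(0.01+0.07j), 0.01-0.07j, 0.89+0.00j]]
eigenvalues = [(-0.13+0.24j), (-0.13-0.24j), (0.15+0j)]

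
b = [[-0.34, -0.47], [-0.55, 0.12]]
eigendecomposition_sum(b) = [[-0.47, -0.28], [-0.33, -0.2]] + [[0.13, -0.19],[-0.22, 0.32]]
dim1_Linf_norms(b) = [0.47, 0.55]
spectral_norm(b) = 0.68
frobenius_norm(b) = 0.81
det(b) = -0.30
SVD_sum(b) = [[-0.46, -0.19],[-0.42, -0.18]] + [[0.12, -0.28], [-0.13, 0.30]]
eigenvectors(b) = [[-0.82, 0.51], [-0.57, -0.86]]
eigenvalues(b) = [-0.67, 0.45]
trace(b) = -0.22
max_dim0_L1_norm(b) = 0.89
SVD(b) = [[-0.73, -0.68], [-0.68, 0.73]] @ diag([0.6765110283351707, 0.44241703012077843]) @ [[0.92, 0.39], [-0.39, 0.92]]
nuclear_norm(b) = 1.12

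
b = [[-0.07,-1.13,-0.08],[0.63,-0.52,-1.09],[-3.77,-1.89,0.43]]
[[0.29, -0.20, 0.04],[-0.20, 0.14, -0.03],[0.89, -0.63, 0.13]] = b @[[-0.07, 0.05, -0.01],[-0.27, 0.19, -0.04],[0.27, -0.19, 0.04]]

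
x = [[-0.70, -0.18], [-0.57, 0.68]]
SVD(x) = [[-0.53, -0.85],[-0.85, 0.53]] @ diag([0.9805746486601717, 0.5900621648648391]) @ [[0.87, -0.49], [0.49, 0.87]]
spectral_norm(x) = 0.98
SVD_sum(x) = [[-0.46, 0.26], [-0.72, 0.41]] + [[-0.24, -0.44],[0.15, 0.27]]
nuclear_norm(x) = 1.57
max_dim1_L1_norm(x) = 1.25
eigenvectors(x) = [[-0.93, 0.12], [-0.37, -0.99]]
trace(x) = -0.02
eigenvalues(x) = [-0.77, 0.75]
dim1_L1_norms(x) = [0.88, 1.25]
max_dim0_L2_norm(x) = 0.9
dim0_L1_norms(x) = [1.27, 0.86]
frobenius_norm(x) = 1.14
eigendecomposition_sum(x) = [[-0.73, -0.09], [-0.29, -0.04]] + [[0.03, -0.09], [-0.28, 0.72]]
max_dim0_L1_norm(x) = 1.27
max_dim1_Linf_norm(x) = 0.7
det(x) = -0.58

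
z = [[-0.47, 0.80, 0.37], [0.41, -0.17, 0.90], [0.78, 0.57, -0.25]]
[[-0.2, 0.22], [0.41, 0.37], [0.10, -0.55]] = z @ [[0.34,-0.38], [-0.18,-0.20], [0.27,0.55]]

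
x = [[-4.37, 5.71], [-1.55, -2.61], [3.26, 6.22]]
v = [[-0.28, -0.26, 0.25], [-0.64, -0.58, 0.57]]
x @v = [[-2.43, -2.18, 2.16], [2.10, 1.92, -1.88], [-4.89, -4.46, 4.36]]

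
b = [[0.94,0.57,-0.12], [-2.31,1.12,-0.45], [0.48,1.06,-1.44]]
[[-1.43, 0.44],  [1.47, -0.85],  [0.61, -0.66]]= b @ [[-0.94, 0.37], [-1.31, 0.34], [-1.7, 0.83]]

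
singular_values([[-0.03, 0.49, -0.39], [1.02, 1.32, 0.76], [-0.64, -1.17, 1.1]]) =[2.18, 1.4, 0.24]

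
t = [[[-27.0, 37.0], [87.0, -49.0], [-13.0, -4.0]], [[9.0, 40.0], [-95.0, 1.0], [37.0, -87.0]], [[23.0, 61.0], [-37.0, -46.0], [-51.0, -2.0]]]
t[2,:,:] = [[23.0, 61.0], [-37.0, -46.0], [-51.0, -2.0]]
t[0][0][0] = -27.0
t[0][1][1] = -49.0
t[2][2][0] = -51.0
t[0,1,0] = 87.0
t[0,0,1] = 37.0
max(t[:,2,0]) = 37.0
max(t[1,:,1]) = 40.0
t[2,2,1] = -2.0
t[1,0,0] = 9.0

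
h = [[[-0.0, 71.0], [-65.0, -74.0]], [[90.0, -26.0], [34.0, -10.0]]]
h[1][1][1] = -10.0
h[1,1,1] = -10.0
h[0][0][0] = -0.0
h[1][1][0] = 34.0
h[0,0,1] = 71.0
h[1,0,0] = 90.0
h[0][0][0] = -0.0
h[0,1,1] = -74.0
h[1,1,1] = -10.0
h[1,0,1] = -26.0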